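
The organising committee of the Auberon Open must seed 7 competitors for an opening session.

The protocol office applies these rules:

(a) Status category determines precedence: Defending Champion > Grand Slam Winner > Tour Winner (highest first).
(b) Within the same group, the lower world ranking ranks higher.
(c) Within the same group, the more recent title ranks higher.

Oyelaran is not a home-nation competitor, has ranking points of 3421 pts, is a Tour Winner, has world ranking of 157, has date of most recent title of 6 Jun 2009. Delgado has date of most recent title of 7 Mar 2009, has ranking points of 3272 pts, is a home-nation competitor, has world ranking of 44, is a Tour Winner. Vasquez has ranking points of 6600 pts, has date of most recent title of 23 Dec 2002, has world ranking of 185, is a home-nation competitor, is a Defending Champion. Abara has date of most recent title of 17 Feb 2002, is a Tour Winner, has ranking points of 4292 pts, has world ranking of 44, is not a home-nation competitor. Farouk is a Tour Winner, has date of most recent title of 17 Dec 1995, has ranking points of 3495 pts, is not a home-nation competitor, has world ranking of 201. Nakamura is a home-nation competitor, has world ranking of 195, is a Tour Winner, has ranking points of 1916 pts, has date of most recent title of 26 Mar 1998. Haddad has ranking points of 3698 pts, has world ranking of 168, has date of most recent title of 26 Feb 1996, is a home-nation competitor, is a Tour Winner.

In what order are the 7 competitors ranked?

By status category: Vasquez (Defending Champion); then Delgado, Abara, Oyelaran, Haddad, Nakamura and Farouk (Tour Winner).
Among Delgado, Abara, Oyelaran, Haddad, Nakamura and Farouk, by world ranking (lower first): Delgado and Abara (44) before Oyelaran (157) before Haddad (168) before Nakamura (195) before Farouk (201).
Among Delgado and Abara, by date of most recent title (later first): Delgado (7 Mar 2009) before Abara (17 Feb 2002).
Full order: Vasquez, Delgado, Abara, Oyelaran, Haddad, Nakamura, Farouk.

Vasquez, Delgado, Abara, Oyelaran, Haddad, Nakamura, Farouk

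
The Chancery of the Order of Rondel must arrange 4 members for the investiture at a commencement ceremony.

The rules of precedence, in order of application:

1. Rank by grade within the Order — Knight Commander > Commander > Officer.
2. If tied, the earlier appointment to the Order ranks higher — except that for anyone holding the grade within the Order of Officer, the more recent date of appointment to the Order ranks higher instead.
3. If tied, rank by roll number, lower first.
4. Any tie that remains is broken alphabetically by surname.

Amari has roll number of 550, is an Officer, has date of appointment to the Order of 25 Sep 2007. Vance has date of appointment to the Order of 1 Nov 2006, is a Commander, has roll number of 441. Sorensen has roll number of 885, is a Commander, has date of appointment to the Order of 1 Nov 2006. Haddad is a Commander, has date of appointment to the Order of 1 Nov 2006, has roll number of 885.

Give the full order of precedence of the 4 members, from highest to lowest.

Vance, Haddad, Sorensen, Amari

By grade within the Order: Vance, Haddad and Sorensen (Commander); then Amari (Officer).
Vance, Haddad and Sorensen all have date of appointment to the Order 1 Nov 2006, so the next rule applies.
Among Vance, Haddad and Sorensen, by roll number (lower first): Vance (441) before Haddad and Sorensen (885).
Among Haddad and Sorensen, alphabetically by surname: Haddad before Sorensen.
Full order: Vance, Haddad, Sorensen, Amari.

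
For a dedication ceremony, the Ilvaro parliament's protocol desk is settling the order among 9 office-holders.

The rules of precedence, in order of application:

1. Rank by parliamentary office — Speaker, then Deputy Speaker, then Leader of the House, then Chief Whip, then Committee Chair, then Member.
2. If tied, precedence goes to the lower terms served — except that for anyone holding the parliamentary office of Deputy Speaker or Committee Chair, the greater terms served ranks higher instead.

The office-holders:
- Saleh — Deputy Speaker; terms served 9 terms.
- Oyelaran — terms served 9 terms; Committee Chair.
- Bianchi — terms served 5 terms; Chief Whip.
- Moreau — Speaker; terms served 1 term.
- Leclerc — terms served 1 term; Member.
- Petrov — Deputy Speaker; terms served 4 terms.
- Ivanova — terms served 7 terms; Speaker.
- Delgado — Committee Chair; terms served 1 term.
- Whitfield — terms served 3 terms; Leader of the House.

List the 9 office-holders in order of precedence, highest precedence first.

Moreau, Ivanova, Saleh, Petrov, Whitfield, Bianchi, Oyelaran, Delgado, Leclerc

By parliamentary office: Moreau and Ivanova (Speaker); then Saleh and Petrov (Deputy Speaker); then Whitfield (Leader of the House); then Bianchi (Chief Whip); then Oyelaran and Delgado (Committee Chair); then Leclerc (Member).
Among Moreau and Ivanova, by terms served (lower first): Moreau (1 term) before Ivanova (7 terms).
Among Saleh and Petrov, by terms served (higher first) (reversed rule for this group): Saleh (9 terms) before Petrov (4 terms).
Among Oyelaran and Delgado, by terms served (higher first) (reversed rule for this group): Oyelaran (9 terms) before Delgado (1 term).
Full order: Moreau, Ivanova, Saleh, Petrov, Whitfield, Bianchi, Oyelaran, Delgado, Leclerc.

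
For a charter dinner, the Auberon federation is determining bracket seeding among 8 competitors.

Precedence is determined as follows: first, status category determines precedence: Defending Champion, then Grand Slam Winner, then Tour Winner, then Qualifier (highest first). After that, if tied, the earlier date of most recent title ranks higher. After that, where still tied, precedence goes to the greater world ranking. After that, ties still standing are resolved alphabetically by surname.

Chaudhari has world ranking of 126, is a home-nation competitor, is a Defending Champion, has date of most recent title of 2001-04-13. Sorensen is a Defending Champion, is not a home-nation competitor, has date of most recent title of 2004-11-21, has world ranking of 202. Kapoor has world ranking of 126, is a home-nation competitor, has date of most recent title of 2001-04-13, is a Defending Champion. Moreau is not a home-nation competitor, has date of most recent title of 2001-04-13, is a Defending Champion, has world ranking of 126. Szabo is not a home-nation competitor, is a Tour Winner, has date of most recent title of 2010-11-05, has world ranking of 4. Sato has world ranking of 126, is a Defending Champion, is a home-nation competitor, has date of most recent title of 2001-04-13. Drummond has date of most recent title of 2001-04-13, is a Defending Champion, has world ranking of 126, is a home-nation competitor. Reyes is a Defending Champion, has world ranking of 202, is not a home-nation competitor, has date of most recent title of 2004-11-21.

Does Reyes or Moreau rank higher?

Moreau

By status category: Chaudhari, Drummond, Kapoor, Moreau, Sato, Reyes and Sorensen (Defending Champion); then Szabo (Tour Winner).
Among Chaudhari, Drummond, Kapoor, Moreau, Sato, Reyes and Sorensen, by date of most recent title (earlier first): Chaudhari, Drummond, Kapoor, Moreau and Sato (2001-04-13) before Reyes and Sorensen (2004-11-21).
Chaudhari, Drummond, Kapoor, Moreau and Sato all have world ranking 126, so the next rule applies.
Among Chaudhari, Drummond, Kapoor, Moreau and Sato, alphabetically by surname: Chaudhari before Drummond before Kapoor before Moreau before Sato.
Reyes and Sorensen both have world ranking 202, so the next rule applies.
Among Reyes and Sorensen, alphabetically by surname: Reyes before Sorensen.
So Moreau takes precedence.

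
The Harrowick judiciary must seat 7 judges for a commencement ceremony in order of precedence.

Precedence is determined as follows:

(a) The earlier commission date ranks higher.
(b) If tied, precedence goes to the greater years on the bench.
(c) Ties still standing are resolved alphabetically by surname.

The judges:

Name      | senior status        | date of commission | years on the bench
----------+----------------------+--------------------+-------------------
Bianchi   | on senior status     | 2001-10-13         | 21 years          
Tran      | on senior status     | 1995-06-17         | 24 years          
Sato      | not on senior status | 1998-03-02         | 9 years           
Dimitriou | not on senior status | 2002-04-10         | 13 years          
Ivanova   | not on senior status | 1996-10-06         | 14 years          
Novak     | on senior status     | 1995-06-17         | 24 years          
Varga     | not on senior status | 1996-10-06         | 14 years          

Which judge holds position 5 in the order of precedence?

By date of commission (earlier first): Novak and Tran (both 1995-06-17); then Ivanova and Varga (both 1996-10-06); then Sato (1998-03-02); then Bianchi (2001-10-13); then Dimitriou (2002-04-10).
Novak and Tran both have years on the bench 24 years, so the next rule applies.
Among Novak and Tran, alphabetically by surname: Novak before Tran.
Ivanova and Varga both have years on the bench 14 years, so the next rule applies.
Among Ivanova and Varga, alphabetically by surname: Ivanova before Varga.
Order: Novak, Tran, Ivanova, Varga, Sato, Bianchi, Dimitriou.

Sato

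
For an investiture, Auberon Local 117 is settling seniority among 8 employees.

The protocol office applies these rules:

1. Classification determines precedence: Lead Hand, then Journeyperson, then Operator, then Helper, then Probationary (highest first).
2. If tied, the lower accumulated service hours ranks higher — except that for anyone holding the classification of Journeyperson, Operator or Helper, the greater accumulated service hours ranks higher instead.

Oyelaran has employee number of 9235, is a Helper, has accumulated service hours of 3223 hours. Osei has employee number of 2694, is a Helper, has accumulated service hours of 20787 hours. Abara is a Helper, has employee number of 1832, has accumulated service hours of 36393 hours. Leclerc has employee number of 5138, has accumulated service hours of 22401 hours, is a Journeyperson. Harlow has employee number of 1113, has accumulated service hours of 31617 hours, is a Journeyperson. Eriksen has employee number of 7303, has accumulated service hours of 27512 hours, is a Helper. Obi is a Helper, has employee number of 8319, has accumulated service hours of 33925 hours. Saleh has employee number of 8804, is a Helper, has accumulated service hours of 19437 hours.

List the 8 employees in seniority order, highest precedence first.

By classification: Harlow and Leclerc (Journeyperson); then Abara, Obi, Eriksen, Osei, Saleh and Oyelaran (Helper).
Among Harlow and Leclerc, by accumulated service hours (higher first) (reversed rule for this group): Harlow (31617 hours) before Leclerc (22401 hours).
Among Abara, Obi, Eriksen, Osei, Saleh and Oyelaran, by accumulated service hours (higher first) (reversed rule for this group): Abara (36393 hours) before Obi (33925 hours) before Eriksen (27512 hours) before Osei (20787 hours) before Saleh (19437 hours) before Oyelaran (3223 hours).
Full order: Harlow, Leclerc, Abara, Obi, Eriksen, Osei, Saleh, Oyelaran.

Harlow, Leclerc, Abara, Obi, Eriksen, Osei, Saleh, Oyelaran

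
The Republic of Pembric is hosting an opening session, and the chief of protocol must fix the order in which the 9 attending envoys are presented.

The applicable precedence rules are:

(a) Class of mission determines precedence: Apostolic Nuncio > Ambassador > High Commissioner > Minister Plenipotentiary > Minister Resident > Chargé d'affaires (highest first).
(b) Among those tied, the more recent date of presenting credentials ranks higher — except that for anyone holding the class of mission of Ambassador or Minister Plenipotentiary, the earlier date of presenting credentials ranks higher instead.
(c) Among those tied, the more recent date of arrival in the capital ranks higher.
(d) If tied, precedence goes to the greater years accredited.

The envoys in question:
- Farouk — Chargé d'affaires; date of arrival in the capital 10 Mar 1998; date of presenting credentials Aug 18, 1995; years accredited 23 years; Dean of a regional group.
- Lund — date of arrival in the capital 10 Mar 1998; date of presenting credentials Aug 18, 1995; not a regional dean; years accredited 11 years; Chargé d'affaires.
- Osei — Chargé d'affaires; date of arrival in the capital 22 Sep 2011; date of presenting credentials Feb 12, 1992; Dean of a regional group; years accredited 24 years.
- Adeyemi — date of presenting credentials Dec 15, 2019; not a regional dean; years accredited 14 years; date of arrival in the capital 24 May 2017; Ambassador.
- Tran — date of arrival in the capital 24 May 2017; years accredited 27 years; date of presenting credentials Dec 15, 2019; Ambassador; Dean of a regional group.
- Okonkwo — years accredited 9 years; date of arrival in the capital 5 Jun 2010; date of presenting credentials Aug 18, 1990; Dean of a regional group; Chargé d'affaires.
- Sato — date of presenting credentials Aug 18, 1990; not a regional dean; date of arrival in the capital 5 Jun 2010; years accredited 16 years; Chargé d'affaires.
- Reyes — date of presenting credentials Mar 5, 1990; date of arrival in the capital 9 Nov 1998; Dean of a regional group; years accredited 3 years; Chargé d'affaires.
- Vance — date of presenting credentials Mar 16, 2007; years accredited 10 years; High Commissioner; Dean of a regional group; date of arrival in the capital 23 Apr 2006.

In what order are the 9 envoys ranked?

Tran, Adeyemi, Vance, Farouk, Lund, Osei, Sato, Okonkwo, Reyes

By class of mission: Tran and Adeyemi (Ambassador); then Vance (High Commissioner); then Farouk, Lund, Osei, Sato, Okonkwo and Reyes (Chargé d'affaires).
Tran and Adeyemi both have date of presenting credentials Dec 15, 2019, so the next rule applies.
Tran and Adeyemi both have date of arrival in the capital 24 May 2017, so the next rule applies.
Among Tran and Adeyemi, by years accredited (higher first): Tran (27 years) before Adeyemi (14 years).
Among Farouk, Lund, Osei, Sato, Okonkwo and Reyes, by date of presenting credentials (later first): Farouk and Lund (Aug 18, 1995) before Osei (Feb 12, 1992) before Sato and Okonkwo (Aug 18, 1990) before Reyes (Mar 5, 1990).
Farouk and Lund both have date of arrival in the capital 10 Mar 1998, so the next rule applies.
Among Farouk and Lund, by years accredited (higher first): Farouk (23 years) before Lund (11 years).
Sato and Okonkwo both have date of arrival in the capital 5 Jun 2010, so the next rule applies.
Among Sato and Okonkwo, by years accredited (higher first): Sato (16 years) before Okonkwo (9 years).
Full order: Tran, Adeyemi, Vance, Farouk, Lund, Osei, Sato, Okonkwo, Reyes.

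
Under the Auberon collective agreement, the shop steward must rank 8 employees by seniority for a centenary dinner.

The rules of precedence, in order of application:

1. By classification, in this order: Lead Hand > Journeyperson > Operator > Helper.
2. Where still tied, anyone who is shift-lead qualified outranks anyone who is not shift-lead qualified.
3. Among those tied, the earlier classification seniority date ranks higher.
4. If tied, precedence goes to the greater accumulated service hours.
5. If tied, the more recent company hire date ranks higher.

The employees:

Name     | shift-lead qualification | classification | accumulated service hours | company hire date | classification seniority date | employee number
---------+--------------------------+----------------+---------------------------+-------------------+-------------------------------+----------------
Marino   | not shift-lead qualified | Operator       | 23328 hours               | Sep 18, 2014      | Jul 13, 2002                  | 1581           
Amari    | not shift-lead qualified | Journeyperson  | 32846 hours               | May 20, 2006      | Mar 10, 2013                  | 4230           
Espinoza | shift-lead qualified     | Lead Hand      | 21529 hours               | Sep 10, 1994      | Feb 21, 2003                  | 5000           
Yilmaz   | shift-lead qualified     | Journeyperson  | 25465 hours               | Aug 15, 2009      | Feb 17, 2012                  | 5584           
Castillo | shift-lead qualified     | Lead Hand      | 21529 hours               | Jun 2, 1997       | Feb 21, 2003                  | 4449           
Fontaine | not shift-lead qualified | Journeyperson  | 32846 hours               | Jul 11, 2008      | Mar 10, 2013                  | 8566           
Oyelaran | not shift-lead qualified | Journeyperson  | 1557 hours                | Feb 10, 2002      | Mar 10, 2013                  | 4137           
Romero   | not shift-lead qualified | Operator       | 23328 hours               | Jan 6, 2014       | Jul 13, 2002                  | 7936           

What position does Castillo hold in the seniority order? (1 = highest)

1

By classification: Castillo and Espinoza (Lead Hand); then Yilmaz, Fontaine, Amari and Oyelaran (Journeyperson); then Marino and Romero (Operator).
Castillo and Espinoza are each shift-lead qualified, so the next rule applies.
Castillo and Espinoza both have classification seniority date Feb 21, 2003, so the next rule applies.
Castillo and Espinoza both have accumulated service hours 21529 hours, so the next rule applies.
Among Castillo and Espinoza, by company hire date (later first): Castillo (Jun 2, 1997) before Espinoza (Sep 10, 1994).
Among Yilmaz, Fontaine, Amari and Oyelaran, shift-lead qualified before not shift-lead qualified: Yilmaz (shift-lead qualified) before Fontaine, Amari and Oyelaran (not shift-lead qualified).
Fontaine, Amari and Oyelaran all have classification seniority date Mar 10, 2013, so the next rule applies.
Among Fontaine, Amari and Oyelaran, by accumulated service hours (higher first): Fontaine and Amari (32846 hours) before Oyelaran (1557 hours).
Among Fontaine and Amari, by company hire date (later first): Fontaine (Jul 11, 2008) before Amari (May 20, 2006).
Marino and Romero are each not shift-lead qualified, so the next rule applies.
Marino and Romero both have classification seniority date Jul 13, 2002, so the next rule applies.
Marino and Romero both have accumulated service hours 23328 hours, so the next rule applies.
Among Marino and Romero, by company hire date (later first): Marino (Sep 18, 2014) before Romero (Jan 6, 2014).
Order: Castillo, Espinoza, Yilmaz, Fontaine, Amari, Oyelaran, Marino, Romero. So position 1.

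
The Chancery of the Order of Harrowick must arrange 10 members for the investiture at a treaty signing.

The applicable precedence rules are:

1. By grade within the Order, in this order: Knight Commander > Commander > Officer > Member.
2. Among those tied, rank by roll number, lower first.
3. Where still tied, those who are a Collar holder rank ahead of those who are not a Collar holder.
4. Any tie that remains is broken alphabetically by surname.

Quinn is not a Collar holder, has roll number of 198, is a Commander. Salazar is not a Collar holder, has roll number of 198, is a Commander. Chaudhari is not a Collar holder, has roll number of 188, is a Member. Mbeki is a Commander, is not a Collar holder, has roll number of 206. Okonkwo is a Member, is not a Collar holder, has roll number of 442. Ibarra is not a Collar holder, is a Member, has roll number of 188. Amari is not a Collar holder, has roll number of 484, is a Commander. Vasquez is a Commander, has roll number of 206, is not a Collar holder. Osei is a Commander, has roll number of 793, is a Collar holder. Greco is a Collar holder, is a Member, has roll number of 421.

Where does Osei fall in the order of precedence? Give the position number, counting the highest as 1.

6

By grade within the Order: Quinn, Salazar, Mbeki, Vasquez, Amari and Osei (Commander); then Chaudhari, Ibarra, Greco and Okonkwo (Member).
Among Quinn, Salazar, Mbeki, Vasquez, Amari and Osei, by roll number (lower first): Quinn and Salazar (198) before Mbeki and Vasquez (206) before Amari (484) before Osei (793).
Quinn and Salazar are each not a Collar holder, so the next rule applies.
Among Quinn and Salazar, alphabetically by surname: Quinn before Salazar.
Mbeki and Vasquez are each not a Collar holder, so the next rule applies.
Among Mbeki and Vasquez, alphabetically by surname: Mbeki before Vasquez.
Among Chaudhari, Ibarra, Greco and Okonkwo, by roll number (lower first): Chaudhari and Ibarra (188) before Greco (421) before Okonkwo (442).
Chaudhari and Ibarra are each not a Collar holder, so the next rule applies.
Among Chaudhari and Ibarra, alphabetically by surname: Chaudhari before Ibarra.
Order: Quinn, Salazar, Mbeki, Vasquez, Amari, Osei, Chaudhari, Ibarra, Greco, Okonkwo. So position 6.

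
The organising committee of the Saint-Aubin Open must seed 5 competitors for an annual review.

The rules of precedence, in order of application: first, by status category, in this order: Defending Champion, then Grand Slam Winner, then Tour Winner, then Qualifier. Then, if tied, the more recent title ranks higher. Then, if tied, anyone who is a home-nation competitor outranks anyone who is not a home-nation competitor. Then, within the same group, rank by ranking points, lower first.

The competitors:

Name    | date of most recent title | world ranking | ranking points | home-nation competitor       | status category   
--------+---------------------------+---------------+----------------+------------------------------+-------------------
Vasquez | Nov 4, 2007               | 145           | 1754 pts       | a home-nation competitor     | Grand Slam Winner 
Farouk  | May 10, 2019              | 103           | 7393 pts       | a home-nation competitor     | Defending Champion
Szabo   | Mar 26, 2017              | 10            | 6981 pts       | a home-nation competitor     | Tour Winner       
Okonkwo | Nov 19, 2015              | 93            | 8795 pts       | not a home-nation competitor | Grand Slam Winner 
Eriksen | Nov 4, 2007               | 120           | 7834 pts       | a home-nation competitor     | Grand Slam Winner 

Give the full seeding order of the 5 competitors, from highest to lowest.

Farouk, Okonkwo, Vasquez, Eriksen, Szabo

By status category: Farouk (Defending Champion); then Okonkwo, Vasquez and Eriksen (Grand Slam Winner); then Szabo (Tour Winner).
Among Okonkwo, Vasquez and Eriksen, by date of most recent title (later first): Okonkwo (Nov 19, 2015) before Vasquez and Eriksen (Nov 4, 2007).
Vasquez and Eriksen are each a home-nation competitor, so the next rule applies.
Among Vasquez and Eriksen, by ranking points (lower first): Vasquez (1754 pts) before Eriksen (7834 pts).
Full order: Farouk, Okonkwo, Vasquez, Eriksen, Szabo.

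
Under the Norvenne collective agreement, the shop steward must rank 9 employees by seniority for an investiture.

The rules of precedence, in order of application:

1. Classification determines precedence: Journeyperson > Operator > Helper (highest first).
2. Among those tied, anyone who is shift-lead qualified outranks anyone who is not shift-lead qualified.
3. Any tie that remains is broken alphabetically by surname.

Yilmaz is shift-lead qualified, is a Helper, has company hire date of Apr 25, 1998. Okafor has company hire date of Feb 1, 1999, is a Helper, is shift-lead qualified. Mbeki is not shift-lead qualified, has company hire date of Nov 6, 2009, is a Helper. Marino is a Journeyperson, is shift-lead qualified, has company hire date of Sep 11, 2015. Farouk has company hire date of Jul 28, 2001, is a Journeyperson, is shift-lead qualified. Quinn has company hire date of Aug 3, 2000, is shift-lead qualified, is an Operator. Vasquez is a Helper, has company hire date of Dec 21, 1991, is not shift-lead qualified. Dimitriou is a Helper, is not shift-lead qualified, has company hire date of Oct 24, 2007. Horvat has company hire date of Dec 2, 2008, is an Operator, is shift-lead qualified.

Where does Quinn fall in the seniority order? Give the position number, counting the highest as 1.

By classification: Farouk and Marino (Journeyperson); then Horvat and Quinn (Operator); then Okafor, Yilmaz, Dimitriou, Mbeki and Vasquez (Helper).
Farouk and Marino are each shift-lead qualified, so the next rule applies.
Among Farouk and Marino, alphabetically by surname: Farouk before Marino.
Horvat and Quinn are each shift-lead qualified, so the next rule applies.
Among Horvat and Quinn, alphabetically by surname: Horvat before Quinn.
Among Okafor, Yilmaz, Dimitriou, Mbeki and Vasquez, shift-lead qualified before not shift-lead qualified: Okafor and Yilmaz (shift-lead qualified) before Dimitriou, Mbeki and Vasquez (not shift-lead qualified).
Among Okafor and Yilmaz, alphabetically by surname: Okafor before Yilmaz.
Among Dimitriou, Mbeki and Vasquez, alphabetically by surname: Dimitriou before Mbeki before Vasquez.
Order: Farouk, Marino, Horvat, Quinn, Okafor, Yilmaz, Dimitriou, Mbeki, Vasquez. So position 4.

4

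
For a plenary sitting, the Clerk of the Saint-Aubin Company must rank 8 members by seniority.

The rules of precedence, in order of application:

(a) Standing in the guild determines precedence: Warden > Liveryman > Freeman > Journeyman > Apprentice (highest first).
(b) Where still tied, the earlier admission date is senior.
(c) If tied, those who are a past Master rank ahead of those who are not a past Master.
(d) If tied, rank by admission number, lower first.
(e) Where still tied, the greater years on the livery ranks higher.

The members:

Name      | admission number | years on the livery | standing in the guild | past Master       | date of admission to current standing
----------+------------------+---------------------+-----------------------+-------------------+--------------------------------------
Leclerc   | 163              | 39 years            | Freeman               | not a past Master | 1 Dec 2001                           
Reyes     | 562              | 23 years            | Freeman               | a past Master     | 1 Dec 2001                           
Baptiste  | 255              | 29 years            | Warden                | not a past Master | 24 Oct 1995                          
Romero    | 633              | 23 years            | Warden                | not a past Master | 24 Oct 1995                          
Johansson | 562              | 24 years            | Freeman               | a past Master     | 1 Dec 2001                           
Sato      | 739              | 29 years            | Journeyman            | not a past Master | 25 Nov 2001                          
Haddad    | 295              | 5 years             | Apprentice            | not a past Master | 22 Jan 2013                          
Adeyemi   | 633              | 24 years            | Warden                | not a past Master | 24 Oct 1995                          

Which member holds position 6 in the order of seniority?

By standing in the guild: Baptiste, Adeyemi and Romero (Warden); then Johansson, Reyes and Leclerc (Freeman); then Sato (Journeyman); then Haddad (Apprentice).
Baptiste, Adeyemi and Romero all have date of admission to current standing 24 Oct 1995, so the next rule applies.
Baptiste, Adeyemi and Romero are each not a past Master, so the next rule applies.
Among Baptiste, Adeyemi and Romero, by admission number (lower first): Baptiste (255) before Adeyemi and Romero (633).
Among Adeyemi and Romero, by years on the livery (higher first): Adeyemi (24 years) before Romero (23 years).
Johansson, Reyes and Leclerc all have date of admission to current standing 1 Dec 2001, so the next rule applies.
Among Johansson, Reyes and Leclerc, a past Master before not a past Master: Johansson and Reyes (a past Master) before Leclerc (not a past Master).
Johansson and Reyes both have admission number 562, so the next rule applies.
Among Johansson and Reyes, by years on the livery (higher first): Johansson (24 years) before Reyes (23 years).
Order: Baptiste, Adeyemi, Romero, Johansson, Reyes, Leclerc, Sato, Haddad.

Leclerc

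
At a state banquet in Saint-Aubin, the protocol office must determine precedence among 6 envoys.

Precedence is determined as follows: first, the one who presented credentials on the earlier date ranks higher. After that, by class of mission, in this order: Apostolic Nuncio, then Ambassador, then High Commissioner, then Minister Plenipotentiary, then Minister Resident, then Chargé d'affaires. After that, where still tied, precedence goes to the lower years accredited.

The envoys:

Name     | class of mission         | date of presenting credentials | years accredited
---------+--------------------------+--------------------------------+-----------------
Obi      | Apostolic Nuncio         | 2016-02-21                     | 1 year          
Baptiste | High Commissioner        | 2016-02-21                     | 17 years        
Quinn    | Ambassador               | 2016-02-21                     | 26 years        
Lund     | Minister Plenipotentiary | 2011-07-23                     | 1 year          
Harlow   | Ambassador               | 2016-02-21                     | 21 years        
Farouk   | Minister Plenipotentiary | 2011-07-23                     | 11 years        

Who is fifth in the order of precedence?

Quinn

By date of presenting credentials (earlier first): Lund and Farouk (both 2011-07-23); then Obi, Harlow, Quinn and Baptiste (each 2016-02-21).
Lund and Farouk are each Minister Plenipotentiary, so the next rule applies.
Among Lund and Farouk, by years accredited (lower first): Lund (1 year) before Farouk (11 years).
Among Obi, Harlow, Quinn and Baptiste, by class of mission: Obi (Apostolic Nuncio) before Harlow and Quinn (Ambassador) before Baptiste (High Commissioner).
Among Harlow and Quinn, by years accredited (lower first): Harlow (21 years) before Quinn (26 years).
Order: Lund, Farouk, Obi, Harlow, Quinn, Baptiste.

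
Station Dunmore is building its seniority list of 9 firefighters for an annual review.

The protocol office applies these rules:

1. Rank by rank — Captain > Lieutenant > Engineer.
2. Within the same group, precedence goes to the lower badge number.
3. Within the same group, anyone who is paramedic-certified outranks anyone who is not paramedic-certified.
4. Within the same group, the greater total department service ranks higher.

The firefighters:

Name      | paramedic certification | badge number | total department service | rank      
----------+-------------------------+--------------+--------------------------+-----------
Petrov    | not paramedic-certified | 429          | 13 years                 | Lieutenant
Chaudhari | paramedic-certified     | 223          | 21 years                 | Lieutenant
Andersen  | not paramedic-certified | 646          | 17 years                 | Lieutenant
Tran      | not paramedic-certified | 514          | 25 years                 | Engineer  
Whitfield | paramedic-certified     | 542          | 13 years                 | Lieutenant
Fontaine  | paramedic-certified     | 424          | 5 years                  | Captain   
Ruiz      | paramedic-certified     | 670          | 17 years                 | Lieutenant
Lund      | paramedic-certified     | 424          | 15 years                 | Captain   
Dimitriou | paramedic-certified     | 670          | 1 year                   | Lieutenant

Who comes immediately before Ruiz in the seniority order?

By rank: Lund and Fontaine (Captain); then Chaudhari, Petrov, Whitfield, Andersen, Ruiz and Dimitriou (Lieutenant); then Tran (Engineer).
Lund and Fontaine both have badge number 424, so the next rule applies.
Lund and Fontaine are each paramedic-certified, so the next rule applies.
Among Lund and Fontaine, by total department service (higher first): Lund (15 years) before Fontaine (5 years).
Among Chaudhari, Petrov, Whitfield, Andersen, Ruiz and Dimitriou, by badge number (lower first): Chaudhari (223) before Petrov (429) before Whitfield (542) before Andersen (646) before Ruiz and Dimitriou (670).
Ruiz and Dimitriou are each paramedic-certified, so the next rule applies.
Among Ruiz and Dimitriou, by total department service (higher first): Ruiz (17 years) before Dimitriou (1 year).
Order: Lund, Fontaine, Chaudhari, Petrov, Whitfield, Andersen, Ruiz, Dimitriou, Tran.

Andersen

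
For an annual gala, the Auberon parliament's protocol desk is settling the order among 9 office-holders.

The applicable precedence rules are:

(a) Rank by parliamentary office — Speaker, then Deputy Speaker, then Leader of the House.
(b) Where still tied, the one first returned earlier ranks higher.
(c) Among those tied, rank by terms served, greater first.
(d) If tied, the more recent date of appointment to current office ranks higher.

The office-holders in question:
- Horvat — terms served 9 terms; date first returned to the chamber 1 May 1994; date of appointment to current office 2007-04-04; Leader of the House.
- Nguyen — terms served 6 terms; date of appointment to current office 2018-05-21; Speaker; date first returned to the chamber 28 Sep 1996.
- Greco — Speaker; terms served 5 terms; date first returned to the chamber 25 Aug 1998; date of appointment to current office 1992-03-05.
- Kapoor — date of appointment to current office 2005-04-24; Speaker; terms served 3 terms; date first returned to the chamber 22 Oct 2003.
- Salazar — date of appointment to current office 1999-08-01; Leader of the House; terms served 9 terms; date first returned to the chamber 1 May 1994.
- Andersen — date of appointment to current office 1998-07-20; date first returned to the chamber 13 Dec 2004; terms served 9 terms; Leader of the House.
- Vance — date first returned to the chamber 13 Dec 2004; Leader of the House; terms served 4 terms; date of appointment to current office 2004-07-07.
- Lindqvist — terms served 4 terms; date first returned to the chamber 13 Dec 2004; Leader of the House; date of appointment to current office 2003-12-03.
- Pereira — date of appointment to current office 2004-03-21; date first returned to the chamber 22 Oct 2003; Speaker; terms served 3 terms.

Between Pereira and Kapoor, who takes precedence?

Kapoor

By parliamentary office: Nguyen, Greco, Kapoor and Pereira (Speaker); then Horvat, Salazar, Andersen, Vance and Lindqvist (Leader of the House).
Among Nguyen, Greco, Kapoor and Pereira, by date first returned to the chamber (earlier first): Nguyen (28 Sep 1996) before Greco (25 Aug 1998) before Kapoor and Pereira (22 Oct 2003).
Kapoor and Pereira both have terms served 3 terms, so the next rule applies.
Among Kapoor and Pereira, by date of appointment to current office (later first): Kapoor (2005-04-24) before Pereira (2004-03-21).
Among Horvat, Salazar, Andersen, Vance and Lindqvist, by date first returned to the chamber (earlier first): Horvat and Salazar (1 May 1994) before Andersen, Vance and Lindqvist (13 Dec 2004).
Horvat and Salazar both have terms served 9 terms, so the next rule applies.
Among Horvat and Salazar, by date of appointment to current office (later first): Horvat (2007-04-04) before Salazar (1999-08-01).
Among Andersen, Vance and Lindqvist, by terms served (higher first): Andersen (9 terms) before Vance and Lindqvist (4 terms).
Among Vance and Lindqvist, by date of appointment to current office (later first): Vance (2004-07-07) before Lindqvist (2003-12-03).
So Kapoor takes precedence.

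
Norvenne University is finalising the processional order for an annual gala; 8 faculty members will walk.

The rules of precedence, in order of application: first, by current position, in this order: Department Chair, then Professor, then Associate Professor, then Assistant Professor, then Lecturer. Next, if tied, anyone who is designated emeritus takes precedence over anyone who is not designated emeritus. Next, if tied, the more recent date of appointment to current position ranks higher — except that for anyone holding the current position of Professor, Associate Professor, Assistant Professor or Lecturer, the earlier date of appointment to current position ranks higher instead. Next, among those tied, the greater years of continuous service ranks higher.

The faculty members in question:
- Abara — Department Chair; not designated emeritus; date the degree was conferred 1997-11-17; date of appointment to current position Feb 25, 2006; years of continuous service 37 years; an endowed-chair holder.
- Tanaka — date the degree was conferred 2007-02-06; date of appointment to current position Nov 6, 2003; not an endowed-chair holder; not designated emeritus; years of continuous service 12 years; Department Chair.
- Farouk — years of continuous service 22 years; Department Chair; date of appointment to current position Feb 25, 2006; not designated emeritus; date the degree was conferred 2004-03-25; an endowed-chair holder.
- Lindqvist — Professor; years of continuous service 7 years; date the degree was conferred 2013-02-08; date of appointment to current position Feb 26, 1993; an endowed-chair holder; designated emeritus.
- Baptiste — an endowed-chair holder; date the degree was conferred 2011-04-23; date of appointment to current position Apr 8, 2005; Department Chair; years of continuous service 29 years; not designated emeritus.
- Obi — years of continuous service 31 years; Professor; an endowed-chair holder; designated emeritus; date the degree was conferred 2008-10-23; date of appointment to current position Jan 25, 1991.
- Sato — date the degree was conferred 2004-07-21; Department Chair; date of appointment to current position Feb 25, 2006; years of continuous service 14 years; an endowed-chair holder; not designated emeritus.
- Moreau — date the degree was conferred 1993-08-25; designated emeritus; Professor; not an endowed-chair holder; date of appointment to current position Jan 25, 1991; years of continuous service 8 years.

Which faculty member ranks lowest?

By current position: Abara, Farouk, Sato, Baptiste and Tanaka (Department Chair); then Obi, Moreau and Lindqvist (Professor).
Abara, Farouk, Sato, Baptiste and Tanaka are each not designated emeritus, so the next rule applies.
Among Abara, Farouk, Sato, Baptiste and Tanaka, by date of appointment to current position (later first): Abara, Farouk and Sato (Feb 25, 2006) before Baptiste (Apr 8, 2005) before Tanaka (Nov 6, 2003).
Among Abara, Farouk and Sato, by years of continuous service (higher first): Abara (37 years) before Farouk (22 years) before Sato (14 years).
Obi, Moreau and Lindqvist are each designated emeritus, so the next rule applies.
Among Obi, Moreau and Lindqvist, by date of appointment to current position (earlier first) (reversed rule for this group): Obi and Moreau (Jan 25, 1991) before Lindqvist (Feb 26, 1993).
Among Obi and Moreau, by years of continuous service (higher first): Obi (31 years) before Moreau (8 years).
Order: Abara, Farouk, Sato, Baptiste, Tanaka, Obi, Moreau, Lindqvist.

Lindqvist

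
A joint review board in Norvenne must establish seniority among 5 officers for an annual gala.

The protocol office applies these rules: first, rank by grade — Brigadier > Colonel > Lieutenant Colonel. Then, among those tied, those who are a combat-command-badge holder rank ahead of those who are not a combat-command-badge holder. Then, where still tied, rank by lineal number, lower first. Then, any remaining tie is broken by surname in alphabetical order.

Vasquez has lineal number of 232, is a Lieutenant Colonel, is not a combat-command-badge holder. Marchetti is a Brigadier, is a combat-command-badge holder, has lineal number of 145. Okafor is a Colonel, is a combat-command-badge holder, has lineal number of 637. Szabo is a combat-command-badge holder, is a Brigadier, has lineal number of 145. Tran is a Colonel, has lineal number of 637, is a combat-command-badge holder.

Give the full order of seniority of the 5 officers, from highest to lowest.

By grade: Marchetti and Szabo (Brigadier); then Okafor and Tran (Colonel); then Vasquez (Lieutenant Colonel).
Marchetti and Szabo are each a combat-command-badge holder, so the next rule applies.
Marchetti and Szabo both have lineal number 145, so the next rule applies.
Among Marchetti and Szabo, alphabetically by surname: Marchetti before Szabo.
Okafor and Tran are each a combat-command-badge holder, so the next rule applies.
Okafor and Tran both have lineal number 637, so the next rule applies.
Among Okafor and Tran, alphabetically by surname: Okafor before Tran.
Full order: Marchetti, Szabo, Okafor, Tran, Vasquez.

Marchetti, Szabo, Okafor, Tran, Vasquez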